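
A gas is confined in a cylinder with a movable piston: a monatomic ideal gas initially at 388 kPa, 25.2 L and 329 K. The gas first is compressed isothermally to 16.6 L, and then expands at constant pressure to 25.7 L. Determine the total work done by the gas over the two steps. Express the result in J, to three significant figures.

W_total ≈ 1280 J

Step 1 (isothermal): W = P₁V₁ ln(V₂/V₁) = (9778) ln(16.6/25.2) = -4082 J.
After step 1: P = 589 kPa, V = 16.6 L, T = 329 K.
Step 2 (isobaric): W = PΔV = (589 kPa)(25.7 − 16.6 L) = 5360 J.
W_total = -4082 + 5360 = 1278 J.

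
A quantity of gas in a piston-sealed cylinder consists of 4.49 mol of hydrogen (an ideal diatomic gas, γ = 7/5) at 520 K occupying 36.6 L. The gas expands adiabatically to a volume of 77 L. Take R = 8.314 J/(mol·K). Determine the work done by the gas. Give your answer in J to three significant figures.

Adiabatic: TV^(γ−1) = const with γ = 7/5.
T₂ = T₁ (V₁/V₂)^(γ−1) = 520 × (36.6/77)^0.4 = 520 × 0.7427 = 386.2 K.
W_by = nCᵥ(T₁ − T₂) = (4.49)(20.79)(520 − 386.2) = 12488 J.

W ≈ 12500 J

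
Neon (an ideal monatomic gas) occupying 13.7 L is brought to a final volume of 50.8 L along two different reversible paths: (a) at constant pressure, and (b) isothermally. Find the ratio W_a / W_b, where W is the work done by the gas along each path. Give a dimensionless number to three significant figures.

Path (a) isobaric: W = P₁(V₂ − V₁) → W_a/(P₁V₁) = 2.708.
Path (b) isothermal: W = P₁V₁ ln(V₂/V₁) → W_b/(P₁V₁) = 1.311.
W_a / W_b = 2.708 / 1.311 = 2.066.

W_a / W_b ≈ 2.07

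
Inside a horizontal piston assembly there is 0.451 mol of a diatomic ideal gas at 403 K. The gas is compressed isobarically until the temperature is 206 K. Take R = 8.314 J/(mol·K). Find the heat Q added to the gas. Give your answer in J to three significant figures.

Q ≈ -2590 J

Isobaric: W = nRΔT = (0.451)(8.314)(-197) = -738.7 J.
ΔU = nCᵥΔT with Cᵥ = 5R/2: ΔU = (0.451)(20.79)(-197) = -1847 J.
Q = ΔU + W = -1847 − 738.7 = -2585 J.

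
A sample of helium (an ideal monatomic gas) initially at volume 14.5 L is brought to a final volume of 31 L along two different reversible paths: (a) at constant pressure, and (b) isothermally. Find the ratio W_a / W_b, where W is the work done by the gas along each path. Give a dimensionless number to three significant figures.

Path (a) isobaric: W = P₁(V₂ − V₁) → W_a/(P₁V₁) = 1.138.
Path (b) isothermal: W = P₁V₁ ln(V₂/V₁) → W_b/(P₁V₁) = 0.7598.
W_a / W_b = 1.138 / 0.7598 = 1.498.

W_a / W_b ≈ 1.50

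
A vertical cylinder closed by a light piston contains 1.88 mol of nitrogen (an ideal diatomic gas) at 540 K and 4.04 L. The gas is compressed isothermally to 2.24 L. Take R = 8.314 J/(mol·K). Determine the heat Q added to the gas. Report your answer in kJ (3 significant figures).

Q ≈ -4.98 kJ

Isothermal ⇒ ΔU = 0, so Q = W = nRT ln(V₂/V₁).
Q = (1.88)(8.314)(540) ln(2.24/4.04) = 8440 × -0.5898 = -4978 J.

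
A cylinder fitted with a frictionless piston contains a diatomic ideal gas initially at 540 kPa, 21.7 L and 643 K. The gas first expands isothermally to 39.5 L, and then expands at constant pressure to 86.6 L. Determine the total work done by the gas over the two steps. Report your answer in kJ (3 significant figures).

Step 1 (isothermal): W = P₁V₁ ln(V₂/V₁) = (11718) ln(39.5/21.7) = 7019 J.
After step 1: P = 296.7 kPa, V = 39.5 L, T = 643 K.
Step 2 (isobaric): W = PΔV = (296.7 kPa)(86.6 − 39.5 L) = 13973 J.
W_total = 7019 + 13973 = 20992 J.

W_total ≈ 21.0 kJ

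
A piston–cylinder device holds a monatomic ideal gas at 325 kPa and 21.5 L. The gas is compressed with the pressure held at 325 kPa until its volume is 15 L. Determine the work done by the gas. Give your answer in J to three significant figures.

W ≈ -2110 J

Isobaric: W = P ΔV.
W = (325 kPa)(15 − 21.5 L) = (325)(-6.5) = -2112 J.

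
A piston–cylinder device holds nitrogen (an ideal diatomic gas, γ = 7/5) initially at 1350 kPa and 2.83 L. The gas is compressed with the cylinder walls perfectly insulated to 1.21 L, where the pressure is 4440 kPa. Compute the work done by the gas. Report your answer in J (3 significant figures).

Adiabatic: W = (P₁V₁ − P₂V₂)/(γ − 1) with γ = 7/5.
P₁V₁ = 3820 J, P₂V₂ = 5372 J.
W = (3820 − 5372) / 0.4 = -3880 J.

W ≈ -3880 J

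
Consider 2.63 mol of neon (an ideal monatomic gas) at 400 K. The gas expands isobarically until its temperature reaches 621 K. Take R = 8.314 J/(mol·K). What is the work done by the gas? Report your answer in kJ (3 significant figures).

Isobaric: W = P ΔV = nR ΔT.
W = (2.63)(8.314)(621 − 400) = 4832 J.

W ≈ 4.83 kJ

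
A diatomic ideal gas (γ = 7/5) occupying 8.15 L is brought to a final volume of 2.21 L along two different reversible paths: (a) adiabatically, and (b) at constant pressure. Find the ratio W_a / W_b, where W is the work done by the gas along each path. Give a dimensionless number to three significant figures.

W_a / W_b ≈ 2.35

Path (a) adiabatic: W = P₁V₁(1 − (V₁/V₂)^(γ−1))/(γ−1) → W_a/(P₁V₁) = -1.714.
Path (b) isobaric: W = P₁(V₂ − V₁) → W_b/(P₁V₁) = -0.7288.
W_a / W_b = -1.714 / -0.7288 = 2.351.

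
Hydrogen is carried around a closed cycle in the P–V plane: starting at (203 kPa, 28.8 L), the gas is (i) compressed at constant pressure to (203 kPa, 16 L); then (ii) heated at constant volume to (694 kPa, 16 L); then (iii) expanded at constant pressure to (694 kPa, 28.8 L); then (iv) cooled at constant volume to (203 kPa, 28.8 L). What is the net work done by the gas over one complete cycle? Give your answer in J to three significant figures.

Constant-volume legs do no work.
W(i) = (203)(16 − 28.8) = -2598 J; W(iii) = (694)(28.8 − 16) = 8883 J.
W_net = -2598 + 8883 = 6285 J (the clockwise enclosed area).

W_net ≈ 6280 J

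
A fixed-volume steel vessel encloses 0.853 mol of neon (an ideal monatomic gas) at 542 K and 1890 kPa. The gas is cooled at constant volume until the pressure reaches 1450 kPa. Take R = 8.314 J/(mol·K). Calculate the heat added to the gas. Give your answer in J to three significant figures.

Constant volume ⇒ W = 0, so Q = ΔU = nCᵥΔT with Cᵥ = 3R/2 = 12.47 J/(mol·K).
At constant V, T₂/T₁ = P₂/P₁ ⇒ ΔT = T₁(P₂/P₁ − 1) = 542·(1450/1890 − 1) = -126.2 K.
ΔU = (0.853)(12.47)(-126.2) = -1342 J.

Q ≈ -1340 J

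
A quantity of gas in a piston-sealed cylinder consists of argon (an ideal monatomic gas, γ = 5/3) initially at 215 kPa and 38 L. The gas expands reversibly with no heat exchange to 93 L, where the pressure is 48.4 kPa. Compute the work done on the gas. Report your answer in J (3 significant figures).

W ≈ -5500 J

Adiabatic: W = (P₁V₁ − P₂V₂)/(γ − 1) with γ = 5/3.
P₁V₁ = 8170 J, P₂V₂ = 4501 J.
W = (8170 − 4501) / 0.6667 = 5503 J.
Work on gas = −W_by = -5503 J.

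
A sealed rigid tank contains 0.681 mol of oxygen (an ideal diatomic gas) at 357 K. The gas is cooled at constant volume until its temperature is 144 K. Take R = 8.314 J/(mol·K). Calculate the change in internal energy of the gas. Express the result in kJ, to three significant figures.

ΔU ≈ -3.01 kJ

Constant volume ⇒ W = 0, so Q = ΔU = nCᵥΔT with Cᵥ = 5R/2 = 20.79 J/(mol·K).
ΔU = (0.681)(20.79)(144 − 357) = -3015 J.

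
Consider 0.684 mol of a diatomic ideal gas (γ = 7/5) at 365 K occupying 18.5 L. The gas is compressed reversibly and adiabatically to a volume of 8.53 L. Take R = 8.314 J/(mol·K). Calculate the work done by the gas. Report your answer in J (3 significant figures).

Adiabatic: TV^(γ−1) = const with γ = 7/5.
T₂ = T₁ (V₁/V₂)^(γ−1) = 365 × (18.5/8.53)^0.4 = 365 × 1.363 = 497.5 K.
W_by = nCᵥ(T₁ − T₂) = (0.684)(20.79)(365 − 497.5) = -1884 J.

W ≈ -1880 J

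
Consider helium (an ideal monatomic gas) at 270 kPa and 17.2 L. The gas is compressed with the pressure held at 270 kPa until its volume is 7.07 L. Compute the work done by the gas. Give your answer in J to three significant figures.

W ≈ -2740 J

Isobaric: W = P ΔV.
W = (270 kPa)(7.07 − 17.2 L) = (270)(-10.13) = -2735 J.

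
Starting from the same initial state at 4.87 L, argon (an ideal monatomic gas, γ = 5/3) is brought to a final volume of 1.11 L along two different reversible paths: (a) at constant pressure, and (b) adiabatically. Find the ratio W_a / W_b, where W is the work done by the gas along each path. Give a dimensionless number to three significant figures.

Path (a) isobaric: W = P₁(V₂ − V₁) → W_a/(P₁V₁) = -0.7721.
Path (b) adiabatic: W = P₁V₁(1 − (V₁/V₂)^(γ−1))/(γ−1) → W_b/(P₁V₁) = -2.52.
W_a / W_b = -0.7721 / -2.52 = 0.3064.

W_a / W_b ≈ 0.306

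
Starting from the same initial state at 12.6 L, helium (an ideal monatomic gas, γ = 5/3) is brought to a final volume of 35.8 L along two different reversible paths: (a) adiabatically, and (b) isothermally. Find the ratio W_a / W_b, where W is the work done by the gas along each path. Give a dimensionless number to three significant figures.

W_a / W_b ≈ 0.720

Path (a) adiabatic: W = P₁V₁(1 − (V₁/V₂)^(γ−1))/(γ−1) → W_a/(P₁V₁) = 0.7523.
Path (b) isothermal: W = P₁V₁ ln(V₂/V₁) → W_b/(P₁V₁) = 1.044.
W_a / W_b = 0.7523 / 1.044 = 0.7204.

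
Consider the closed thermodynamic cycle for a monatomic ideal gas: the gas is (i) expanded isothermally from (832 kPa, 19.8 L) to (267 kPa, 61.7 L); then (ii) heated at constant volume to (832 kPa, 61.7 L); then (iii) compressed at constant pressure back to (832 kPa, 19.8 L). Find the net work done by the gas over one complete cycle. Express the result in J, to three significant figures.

Leg (i): W = PᵢVᵢ ln(V_f/Vᵢ) = (16474) ln(61.7/19.8) = 18724 J.
Leg (ii): W = 0.
Leg (iii): W = PΔV = (832)(19.8 − 61.7) = -34861 J.
W_net = 18724 − 34861 = -16137 J.

W_net ≈ -16100 J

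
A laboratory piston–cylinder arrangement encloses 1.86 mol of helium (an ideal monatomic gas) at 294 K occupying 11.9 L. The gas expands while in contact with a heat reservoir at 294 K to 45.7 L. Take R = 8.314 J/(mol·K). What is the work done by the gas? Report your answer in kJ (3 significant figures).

Isothermal: W = nRT ln(V₂/V₁).
W = (1.86)(8.314)(294) × ln(45.7/11.9)
  = 4546 × 1.346
W_by_gas = 6117 J.

W ≈ 6.12 kJ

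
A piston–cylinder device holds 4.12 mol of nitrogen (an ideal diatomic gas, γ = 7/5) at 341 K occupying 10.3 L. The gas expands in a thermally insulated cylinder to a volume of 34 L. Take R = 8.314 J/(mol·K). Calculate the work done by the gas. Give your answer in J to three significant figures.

W ≈ 11100 J

Adiabatic: TV^(γ−1) = const with γ = 7/5.
T₂ = T₁ (V₁/V₂)^(γ−1) = 341 × (10.3/34)^0.4 = 341 × 0.6202 = 211.5 K.
W_by = nCᵥ(T₁ − T₂) = (4.12)(20.79)(341 − 211.5) = 11090 J.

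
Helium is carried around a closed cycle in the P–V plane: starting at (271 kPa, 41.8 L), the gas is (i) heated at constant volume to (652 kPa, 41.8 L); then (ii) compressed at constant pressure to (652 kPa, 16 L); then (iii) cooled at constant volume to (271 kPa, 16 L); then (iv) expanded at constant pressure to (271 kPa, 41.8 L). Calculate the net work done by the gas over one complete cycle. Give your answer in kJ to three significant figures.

Constant-volume legs do no work.
W(ii) = (652)(16 − 41.8) = -16822 J; W(iv) = (271)(41.8 − 16) = 6992 J.
W_net = -16822 + 6992 = -9830 J (the counter-clockwise enclosed area).

W_net ≈ -9.83 kJ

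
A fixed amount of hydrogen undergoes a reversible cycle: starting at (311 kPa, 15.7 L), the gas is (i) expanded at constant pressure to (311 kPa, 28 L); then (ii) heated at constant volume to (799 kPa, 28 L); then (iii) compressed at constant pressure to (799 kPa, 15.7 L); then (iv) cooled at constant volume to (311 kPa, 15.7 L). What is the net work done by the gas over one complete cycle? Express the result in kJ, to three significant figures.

Constant-volume legs do no work.
W(i) = (311)(28 − 15.7) = 3825 J; W(iii) = (799)(15.7 − 28) = -9828 J.
W_net = 3825 − 9828 = -6002 J (the counter-clockwise enclosed area).

W_net ≈ -6.00 kJ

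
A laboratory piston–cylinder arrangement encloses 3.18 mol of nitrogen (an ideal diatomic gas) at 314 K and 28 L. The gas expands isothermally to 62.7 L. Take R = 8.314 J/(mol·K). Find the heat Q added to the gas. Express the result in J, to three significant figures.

Isothermal ⇒ ΔU = 0, so Q = W = nRT ln(V₂/V₁).
Q = (3.18)(8.314)(314) ln(62.7/28) = 8302 × 0.8062 = 6692 J.

Q ≈ 6690 J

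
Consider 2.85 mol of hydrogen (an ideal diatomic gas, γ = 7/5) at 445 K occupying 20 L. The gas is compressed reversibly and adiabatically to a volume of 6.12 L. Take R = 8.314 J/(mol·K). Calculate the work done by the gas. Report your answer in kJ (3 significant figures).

W ≈ -16.0 kJ

Adiabatic: TV^(γ−1) = const with γ = 7/5.
T₂ = T₁ (V₁/V₂)^(γ−1) = 445 × (20/6.12)^0.4 = 445 × 1.606 = 714.6 K.
W_by = nCᵥ(T₁ − T₂) = (2.85)(20.79)(445 − 714.6) = -15971 J.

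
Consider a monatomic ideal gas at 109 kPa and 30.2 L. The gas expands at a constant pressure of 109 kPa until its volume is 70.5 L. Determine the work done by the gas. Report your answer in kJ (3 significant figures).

Isobaric: W = P ΔV.
W = (109 kPa)(70.5 − 30.2 L) = (109)(40.3) = 4393 J.

W ≈ 4.39 kJ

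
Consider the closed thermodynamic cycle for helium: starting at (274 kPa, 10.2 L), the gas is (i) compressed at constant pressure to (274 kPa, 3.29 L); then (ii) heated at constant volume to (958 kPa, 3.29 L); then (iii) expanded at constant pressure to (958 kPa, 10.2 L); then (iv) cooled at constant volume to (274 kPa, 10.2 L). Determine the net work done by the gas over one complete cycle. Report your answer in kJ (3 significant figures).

Constant-volume legs do no work.
W(i) = (274)(3.29 − 10.2) = -1893 J; W(iii) = (958)(10.2 − 3.29) = 6620 J.
W_net = -1893 + 6620 = 4726 J (the clockwise enclosed area).

W_net ≈ 4.73 kJ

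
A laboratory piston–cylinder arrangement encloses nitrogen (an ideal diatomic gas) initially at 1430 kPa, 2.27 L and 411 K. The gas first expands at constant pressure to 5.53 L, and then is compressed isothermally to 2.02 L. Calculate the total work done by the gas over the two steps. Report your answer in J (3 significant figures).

Step 1 (isobaric): W = PΔV = (1430 kPa)(5.53 − 2.27 L) = 4662 J.
After step 1: P = 1430 kPa, V = 5.53 L, T = 1001 K.
Step 2 (isothermal): W = P₁V₁ ln(V₂/V₁) = (7908) ln(2.02/5.53) = -7964 J.
W_total = 4662 − 7964 = -3302 J.

W_total ≈ -3300 J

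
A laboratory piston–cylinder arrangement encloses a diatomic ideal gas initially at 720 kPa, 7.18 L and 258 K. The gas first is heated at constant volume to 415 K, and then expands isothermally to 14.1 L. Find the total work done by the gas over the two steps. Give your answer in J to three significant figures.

Step 1 (isochoric): W = 0 (constant volume).
After step 1: P = 1158 kPa (V unchanged).
Step 2 (isothermal): W = P₁V₁ ln(V₂/V₁) = (8315) ln(14.1/7.18) = 5612 J.
W_total = 0 + 5612 = 5612 J.

W_total ≈ 5610 J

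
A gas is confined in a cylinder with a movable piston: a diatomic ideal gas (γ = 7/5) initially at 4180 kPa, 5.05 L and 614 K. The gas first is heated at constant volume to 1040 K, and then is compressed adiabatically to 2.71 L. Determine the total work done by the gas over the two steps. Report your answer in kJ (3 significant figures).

Step 1 (isochoric): W = 0 (constant volume).
After step 1: P = 7080 kPa (V unchanged).
Step 2 (adiabatic): W = (P₁V₁ − P₂V₂)/(γ−1) = (35755 − 45863)/0.4 = -25271 J.
W_total = 0 − 25271 = -25271 J.

W_total ≈ -25.3 kJ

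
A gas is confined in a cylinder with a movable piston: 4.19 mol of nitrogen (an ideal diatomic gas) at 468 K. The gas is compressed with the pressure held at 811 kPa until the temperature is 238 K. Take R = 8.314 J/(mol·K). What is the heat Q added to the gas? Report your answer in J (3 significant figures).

Q ≈ -28000 J

Isobaric: W = nRΔT = (4.19)(8.314)(-230) = -8012 J.
ΔU = nCᵥΔT with Cᵥ = 5R/2: ΔU = (4.19)(20.79)(-230) = -20031 J.
Q = ΔU + W = -20031 − 8012 = -28043 J.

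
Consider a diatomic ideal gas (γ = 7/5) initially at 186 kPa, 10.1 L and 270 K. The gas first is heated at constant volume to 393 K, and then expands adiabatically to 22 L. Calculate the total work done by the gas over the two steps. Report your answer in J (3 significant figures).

Step 1 (isochoric): W = 0 (constant volume).
After step 1: P = 270.7 kPa (V unchanged).
Step 2 (adiabatic): W = (P₁V₁ − P₂V₂)/(γ−1) = (2734 − 2003)/0.4 = 1829 J.
W_total = 0 + 1829 = 1829 J.

W_total ≈ 1830 J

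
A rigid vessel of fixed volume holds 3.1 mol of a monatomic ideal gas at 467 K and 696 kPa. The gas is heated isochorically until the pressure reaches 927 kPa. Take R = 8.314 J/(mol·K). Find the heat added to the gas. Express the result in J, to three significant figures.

Q ≈ 5990 J

Constant volume ⇒ W = 0, so Q = ΔU = nCᵥΔT with Cᵥ = 3R/2 = 12.47 J/(mol·K).
At constant V, T₂/T₁ = P₂/P₁ ⇒ ΔT = T₁(P₂/P₁ − 1) = 467·(927/696 − 1) = 155 K.
ΔU = (3.1)(12.47)(155) = 5992 J.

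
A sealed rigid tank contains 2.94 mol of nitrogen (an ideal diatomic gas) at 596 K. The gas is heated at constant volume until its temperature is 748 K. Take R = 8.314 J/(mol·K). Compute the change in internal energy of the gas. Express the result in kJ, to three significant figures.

Constant volume ⇒ W = 0, so Q = ΔU = nCᵥΔT with Cᵥ = 5R/2 = 20.79 J/(mol·K).
ΔU = (2.94)(20.79)(748 − 596) = 9288 J.

ΔU ≈ 9.29 kJ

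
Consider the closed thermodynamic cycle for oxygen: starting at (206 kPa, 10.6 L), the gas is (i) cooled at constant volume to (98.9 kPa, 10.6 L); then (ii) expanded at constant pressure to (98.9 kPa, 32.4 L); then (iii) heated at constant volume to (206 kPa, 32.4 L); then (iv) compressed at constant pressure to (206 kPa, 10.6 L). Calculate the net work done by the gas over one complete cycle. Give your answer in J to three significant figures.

W_net ≈ -2330 J

Constant-volume legs do no work.
W(ii) = (98.9)(32.4 − 10.6) = 2156 J; W(iv) = (206)(10.6 − 32.4) = -4491 J.
W_net = 2156 − 4491 = -2335 J (the counter-clockwise enclosed area).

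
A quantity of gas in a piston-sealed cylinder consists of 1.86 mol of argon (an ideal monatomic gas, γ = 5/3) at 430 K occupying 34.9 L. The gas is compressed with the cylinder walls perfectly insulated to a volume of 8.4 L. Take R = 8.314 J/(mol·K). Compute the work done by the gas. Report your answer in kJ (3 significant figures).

W ≈ -15.8 kJ

Adiabatic: TV^(γ−1) = const with γ = 5/3.
T₂ = T₁ (V₁/V₂)^(γ−1) = 430 × (34.9/8.4)^0.667 = 430 × 2.584 = 1111 K.
W_by = nCᵥ(T₁ − T₂) = (1.86)(12.47)(430 − 1111) = -15804 J.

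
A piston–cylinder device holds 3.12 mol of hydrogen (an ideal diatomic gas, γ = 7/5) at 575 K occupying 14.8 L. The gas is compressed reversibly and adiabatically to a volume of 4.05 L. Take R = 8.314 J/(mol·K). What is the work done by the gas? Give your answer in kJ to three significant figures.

W ≈ -25.3 kJ

Adiabatic: TV^(γ−1) = const with γ = 7/5.
T₂ = T₁ (V₁/V₂)^(γ−1) = 575 × (14.8/4.05)^0.4 = 575 × 1.679 = 965.6 K.
W_by = nCᵥ(T₁ − T₂) = (3.12)(20.79)(575 − 965.6) = -25329 J.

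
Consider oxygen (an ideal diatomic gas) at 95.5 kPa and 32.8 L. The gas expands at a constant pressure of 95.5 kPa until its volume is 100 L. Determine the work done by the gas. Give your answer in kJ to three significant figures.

Isobaric: W = P ΔV.
W = (95.5 kPa)(100 − 32.8 L) = (95.5)(67.2) = 6418 J.

W ≈ 6.42 kJ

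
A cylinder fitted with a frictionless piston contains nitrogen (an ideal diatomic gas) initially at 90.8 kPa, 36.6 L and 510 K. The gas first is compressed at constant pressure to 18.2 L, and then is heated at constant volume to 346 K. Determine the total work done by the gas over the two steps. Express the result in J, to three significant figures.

W_total ≈ -1670 J

Step 1 (isobaric): W = PΔV = (90.8 kPa)(18.2 − 36.6 L) = -1671 J.
Step 2 (isochoric): W = 0 (constant volume).
W_total = -1671 + 0 = -1671 J.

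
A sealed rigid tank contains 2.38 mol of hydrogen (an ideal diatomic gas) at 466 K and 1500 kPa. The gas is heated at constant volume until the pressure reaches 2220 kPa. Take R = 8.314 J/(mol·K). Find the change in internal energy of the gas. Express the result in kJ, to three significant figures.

Constant volume ⇒ W = 0, so Q = ΔU = nCᵥΔT with Cᵥ = 5R/2 = 20.79 J/(mol·K).
At constant V, T₂/T₁ = P₂/P₁ ⇒ ΔT = T₁(P₂/P₁ − 1) = 466·(2220/1500 − 1) = 223.7 K.
ΔU = (2.38)(20.79)(223.7) = 11065 J.

ΔU ≈ 11.1 kJ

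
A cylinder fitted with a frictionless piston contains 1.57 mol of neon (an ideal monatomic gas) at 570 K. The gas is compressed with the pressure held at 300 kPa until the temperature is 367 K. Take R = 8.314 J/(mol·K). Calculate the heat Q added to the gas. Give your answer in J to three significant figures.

Q ≈ -6620 J

Isobaric: W = nRΔT = (1.57)(8.314)(-203) = -2650 J.
ΔU = nCᵥΔT with Cᵥ = 3R/2: ΔU = (1.57)(12.47)(-203) = -3975 J.
Q = ΔU + W = -3975 − 2650 = -6624 J.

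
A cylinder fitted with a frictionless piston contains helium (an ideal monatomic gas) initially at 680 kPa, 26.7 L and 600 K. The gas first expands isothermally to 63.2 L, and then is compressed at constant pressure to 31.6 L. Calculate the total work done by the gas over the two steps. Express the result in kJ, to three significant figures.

Step 1 (isothermal): W = P₁V₁ ln(V₂/V₁) = (18156) ln(63.2/26.7) = 15644 J.
After step 1: P = 287.3 kPa, V = 63.2 L, T = 600 K.
Step 2 (isobaric): W = PΔV = (287.3 kPa)(31.6 − 63.2 L) = -9078 J.
W_total = 15644 − 9078 = 6566 J.

W_total ≈ 6.57 kJ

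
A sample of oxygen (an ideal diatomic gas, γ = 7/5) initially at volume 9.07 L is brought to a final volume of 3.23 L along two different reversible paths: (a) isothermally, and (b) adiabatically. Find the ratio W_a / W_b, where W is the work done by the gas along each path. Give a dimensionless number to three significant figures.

Path (a) isothermal: W = P₁V₁ ln(V₂/V₁) → W_a/(P₁V₁) = -1.032.
Path (b) adiabatic: W = P₁V₁(1 − (V₁/V₂)^(γ−1))/(γ−1) → W_b/(P₁V₁) = -1.278.
W_a / W_b = -1.032 / -1.278 = 0.8077.

W_a / W_b ≈ 0.808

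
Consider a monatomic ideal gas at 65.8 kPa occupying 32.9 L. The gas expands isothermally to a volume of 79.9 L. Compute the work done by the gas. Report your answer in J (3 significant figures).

W ≈ 1920 J

Isothermal: W = nRT ln(V₂/V₁) = P₁V₁ ln(V₂/V₁).
P₁V₁ = (65.8 kPa)(32.9 L) = 2165 J.
W = 2165 × ln(79.9/32.9) = 2165 × 0.8873
W_by_gas = 1921 J.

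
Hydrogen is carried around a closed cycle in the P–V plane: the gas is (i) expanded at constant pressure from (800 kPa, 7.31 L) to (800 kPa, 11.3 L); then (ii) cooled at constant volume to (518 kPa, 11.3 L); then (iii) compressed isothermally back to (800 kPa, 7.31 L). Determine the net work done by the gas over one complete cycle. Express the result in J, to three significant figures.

W_net ≈ 642 J

Leg (i): W = PΔV = (800)(11.3 − 7.31) = 3192 J.
Leg (ii): W = 0.
Leg (iii): W = PᵢVᵢ ln(V_f/Vᵢ) = (5853) ln(7.31/11.3) = -2550 J.
W_net = 3192 − 2550 = 642.5 J.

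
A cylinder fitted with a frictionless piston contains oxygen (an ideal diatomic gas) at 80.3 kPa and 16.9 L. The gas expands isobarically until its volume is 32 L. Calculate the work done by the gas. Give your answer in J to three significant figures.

Isobaric: W = P ΔV.
W = (80.3 kPa)(32 − 16.9 L) = (80.3)(15.1) = 1213 J.

W ≈ 1210 J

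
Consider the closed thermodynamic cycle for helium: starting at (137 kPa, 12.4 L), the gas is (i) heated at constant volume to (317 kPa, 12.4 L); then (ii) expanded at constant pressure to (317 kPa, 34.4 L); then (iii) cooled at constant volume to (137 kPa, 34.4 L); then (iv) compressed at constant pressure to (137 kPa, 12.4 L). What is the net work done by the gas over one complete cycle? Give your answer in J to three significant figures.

Constant-volume legs do no work.
W(ii) = (317)(34.4 − 12.4) = 6974 J; W(iv) = (137)(12.4 − 34.4) = -3014 J.
W_net = 6974 − 3014 = 3960 J (the clockwise enclosed area).

W_net ≈ 3960 J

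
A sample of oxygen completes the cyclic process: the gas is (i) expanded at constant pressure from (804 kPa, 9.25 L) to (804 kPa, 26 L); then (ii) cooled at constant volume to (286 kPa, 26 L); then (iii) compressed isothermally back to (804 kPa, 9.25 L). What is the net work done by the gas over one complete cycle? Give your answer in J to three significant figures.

W_net ≈ 5780 J

Leg (i): W = PΔV = (804)(26 − 9.25) = 13467 J.
Leg (ii): W = 0.
Leg (iii): W = PᵢVᵢ ln(V_f/Vᵢ) = (7436) ln(9.25/26) = -7685 J.
W_net = 13467 − 7685 = 5782 J.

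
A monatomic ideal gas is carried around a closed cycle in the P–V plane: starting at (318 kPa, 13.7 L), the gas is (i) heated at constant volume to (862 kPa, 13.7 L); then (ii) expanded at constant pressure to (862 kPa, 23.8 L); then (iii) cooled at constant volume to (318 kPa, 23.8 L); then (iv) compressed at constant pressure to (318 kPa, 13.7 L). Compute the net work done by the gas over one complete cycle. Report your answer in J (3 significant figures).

Constant-volume legs do no work.
W(ii) = (862)(23.8 − 13.7) = 8706 J; W(iv) = (318)(13.7 − 23.8) = -3212 J.
W_net = 8706 − 3212 = 5494 J (the clockwise enclosed area).

W_net ≈ 5490 J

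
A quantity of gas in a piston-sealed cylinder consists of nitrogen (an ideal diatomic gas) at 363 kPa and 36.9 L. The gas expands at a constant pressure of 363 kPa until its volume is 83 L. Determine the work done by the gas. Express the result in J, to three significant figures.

Isobaric: W = P ΔV.
W = (363 kPa)(83 − 36.9 L) = (363)(46.1) = 16734 J.

W ≈ 16700 J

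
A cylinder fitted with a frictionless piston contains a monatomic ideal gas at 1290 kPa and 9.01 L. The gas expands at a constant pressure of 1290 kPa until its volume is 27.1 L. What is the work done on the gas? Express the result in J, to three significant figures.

W ≈ -23300 J

Isobaric: W = P ΔV.
W = (1290 kPa)(27.1 − 9.01 L) = (1290)(18.09) = 23336 J.
Work on gas = −W_by = -23336 J.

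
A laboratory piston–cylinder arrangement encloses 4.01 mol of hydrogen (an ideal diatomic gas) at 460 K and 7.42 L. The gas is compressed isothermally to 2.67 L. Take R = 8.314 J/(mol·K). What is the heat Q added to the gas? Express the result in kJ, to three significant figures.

Q ≈ -15.7 kJ

Isothermal ⇒ ΔU = 0, so Q = W = nRT ln(V₂/V₁).
Q = (4.01)(8.314)(460) ln(2.67/7.42) = 15336 × -1.022 = -15675 J.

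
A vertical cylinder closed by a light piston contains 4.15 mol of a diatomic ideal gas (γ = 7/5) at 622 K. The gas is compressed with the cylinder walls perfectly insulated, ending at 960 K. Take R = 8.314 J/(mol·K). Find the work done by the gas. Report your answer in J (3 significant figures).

Adiabatic ⇒ Q = 0, so W_by = −ΔU = nCᵥ(T₁ − T₂).
Cᵥ = 5R/2 = 20.79 J/(mol·K).
W = (4.15)(20.79)(622 − 960) = -29155 J.

W ≈ -29200 J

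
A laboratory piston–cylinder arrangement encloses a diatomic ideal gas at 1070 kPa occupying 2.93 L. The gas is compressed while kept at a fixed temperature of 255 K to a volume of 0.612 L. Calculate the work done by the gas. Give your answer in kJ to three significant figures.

W ≈ -4.91 kJ

Isothermal: W = nRT ln(V₂/V₁) = P₁V₁ ln(V₂/V₁).
P₁V₁ = (1070 kPa)(2.93 L) = 3135 J.
W = 3135 × ln(0.612/2.93) = 3135 × -1.566
W_by_gas = -4910 J.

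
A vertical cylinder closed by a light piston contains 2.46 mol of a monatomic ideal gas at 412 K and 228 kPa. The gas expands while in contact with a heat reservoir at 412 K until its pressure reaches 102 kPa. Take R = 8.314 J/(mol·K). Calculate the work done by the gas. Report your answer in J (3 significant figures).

Isothermal process: W = nRT ln(V₂/V₁) = nRT ln(P₁/P₂).
W = (2.46)(8.314)(412) × ln(228/102)
  = 8426 × ln(2.235) = 8426 × 0.8044
W_by_gas = 6778 J.

W ≈ 6780 J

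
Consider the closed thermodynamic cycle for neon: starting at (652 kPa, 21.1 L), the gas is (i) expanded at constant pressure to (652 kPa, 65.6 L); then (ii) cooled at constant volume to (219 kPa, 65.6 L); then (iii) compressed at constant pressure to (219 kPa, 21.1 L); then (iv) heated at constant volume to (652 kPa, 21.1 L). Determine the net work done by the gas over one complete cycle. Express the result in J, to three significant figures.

W_net ≈ 19300 J

Constant-volume legs do no work.
W(i) = (652)(65.6 − 21.1) = 29014 J; W(iii) = (219)(21.1 − 65.6) = -9745 J.
W_net = 29014 − 9745 = 19268 J (the clockwise enclosed area).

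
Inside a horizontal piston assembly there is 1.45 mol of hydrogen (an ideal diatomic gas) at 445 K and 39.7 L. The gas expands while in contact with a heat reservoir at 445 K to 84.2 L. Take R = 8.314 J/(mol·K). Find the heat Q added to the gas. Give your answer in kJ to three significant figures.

Isothermal ⇒ ΔU = 0, so Q = W = nRT ln(V₂/V₁).
Q = (1.45)(8.314)(445) ln(84.2/39.7) = 5365 × 0.7518 = 4033 J.

Q ≈ 4.03 kJ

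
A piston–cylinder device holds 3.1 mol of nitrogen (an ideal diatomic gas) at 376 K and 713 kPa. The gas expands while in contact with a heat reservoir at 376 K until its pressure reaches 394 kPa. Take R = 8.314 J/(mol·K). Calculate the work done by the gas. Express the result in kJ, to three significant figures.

Isothermal process: W = nRT ln(V₂/V₁) = nRT ln(P₁/P₂).
W = (3.1)(8.314)(376) × ln(713/394)
  = 9691 × ln(1.81) = 9691 × 0.5931
W_by_gas = 5748 J.

W ≈ 5.75 kJ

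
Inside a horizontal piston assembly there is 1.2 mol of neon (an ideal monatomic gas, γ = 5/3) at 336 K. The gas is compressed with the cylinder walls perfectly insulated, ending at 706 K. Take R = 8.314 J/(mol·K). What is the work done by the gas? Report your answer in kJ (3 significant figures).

Adiabatic ⇒ Q = 0, so W_by = −ΔU = nCᵥ(T₁ − T₂).
Cᵥ = 3R/2 = 12.47 J/(mol·K).
W = (1.2)(12.47)(336 − 706) = -5537 J.

W ≈ -5.54 kJ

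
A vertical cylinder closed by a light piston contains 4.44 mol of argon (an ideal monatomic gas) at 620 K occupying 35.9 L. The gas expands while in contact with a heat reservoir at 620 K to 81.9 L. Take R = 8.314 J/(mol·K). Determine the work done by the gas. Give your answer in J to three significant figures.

Isothermal: W = nRT ln(V₂/V₁).
W = (4.44)(8.314)(620) × ln(81.9/35.9)
  = 22887 × 0.8248
W_by_gas = 18876 J.

W ≈ 18900 J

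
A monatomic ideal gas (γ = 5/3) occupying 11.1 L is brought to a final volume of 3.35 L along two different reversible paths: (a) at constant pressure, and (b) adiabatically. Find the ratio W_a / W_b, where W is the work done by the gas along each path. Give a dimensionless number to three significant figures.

Path (a) isobaric: W = P₁(V₂ − V₁) → W_a/(P₁V₁) = -0.6982.
Path (b) adiabatic: W = P₁V₁(1 − (V₁/V₂)^(γ−1))/(γ−1) → W_b/(P₁V₁) = -1.834.
W_a / W_b = -0.6982 / -1.834 = 0.3807.

W_a / W_b ≈ 0.381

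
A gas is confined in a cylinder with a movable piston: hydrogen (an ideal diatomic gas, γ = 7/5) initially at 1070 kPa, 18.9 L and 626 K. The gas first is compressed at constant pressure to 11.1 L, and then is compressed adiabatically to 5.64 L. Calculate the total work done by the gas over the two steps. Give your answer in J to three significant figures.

W_total ≈ -17600 J

Step 1 (isobaric): W = PΔV = (1070 kPa)(11.1 − 18.9 L) = -8346 J.
After step 1: P = 1070 kPa, V = 11.1 L, T = 367.7 K.
Step 2 (adiabatic): W = (P₁V₁ − P₂V₂)/(γ−1) = (11877 − 15571)/0.4 = -9236 J.
W_total = -8346 − 9236 = -17582 J.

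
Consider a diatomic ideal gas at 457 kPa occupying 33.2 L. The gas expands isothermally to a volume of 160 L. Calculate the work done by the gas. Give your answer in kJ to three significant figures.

W ≈ 23.9 kJ

Isothermal: W = nRT ln(V₂/V₁) = P₁V₁ ln(V₂/V₁).
P₁V₁ = (457 kPa)(33.2 L) = 15172 J.
W = 15172 × ln(160/33.2) = 15172 × 1.573
W_by_gas = 23860 J.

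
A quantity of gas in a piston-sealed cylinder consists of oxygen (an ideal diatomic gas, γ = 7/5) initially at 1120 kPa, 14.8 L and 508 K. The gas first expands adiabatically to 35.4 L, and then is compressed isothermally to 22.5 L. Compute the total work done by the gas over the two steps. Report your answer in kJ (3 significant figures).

W_total ≈ 6.90 kJ

Step 1 (adiabatic): W = (P₁V₁ − P₂V₂)/(γ−1) = (16576 − 11695)/0.4 = 12204 J.
After step 1: P = 330.4 kPa, V = 35.4 L, T = 358.4 K.
Step 2 (isothermal): W = P₁V₁ ln(V₂/V₁) = (11695) ln(22.5/35.4) = -5300 J.
W_total = 12204 − 5300 = 6904 J.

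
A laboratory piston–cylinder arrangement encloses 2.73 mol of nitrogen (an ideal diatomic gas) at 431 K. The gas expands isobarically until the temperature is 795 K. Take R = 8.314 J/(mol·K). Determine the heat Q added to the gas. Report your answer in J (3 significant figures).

Isobaric: W = nRΔT = (2.73)(8.314)(364) = 8262 J.
ΔU = nCᵥΔT with Cᵥ = 5R/2: ΔU = (2.73)(20.79)(364) = 20654 J.
Q = ΔU + W = 20654 + 8262 = 28916 J.

Q ≈ 28900 J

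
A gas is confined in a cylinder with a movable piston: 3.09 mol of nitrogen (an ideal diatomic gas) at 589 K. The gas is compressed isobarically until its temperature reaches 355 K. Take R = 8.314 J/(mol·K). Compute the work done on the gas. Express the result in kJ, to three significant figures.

W ≈ 6.01 kJ

Isobaric: W = P ΔV = nR ΔT.
W = (3.09)(8.314)(355 − 589) = -6012 J.
Work on gas = −W_by = 6012 J.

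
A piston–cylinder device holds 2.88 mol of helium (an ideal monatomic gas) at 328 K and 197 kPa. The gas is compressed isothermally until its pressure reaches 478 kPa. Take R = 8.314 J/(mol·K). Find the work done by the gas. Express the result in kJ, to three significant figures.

Isothermal process: W = nRT ln(V₂/V₁) = nRT ln(P₁/P₂).
W = (2.88)(8.314)(328) × ln(197/478)
  = 7854 × ln(0.4121) = 7854 × -0.8864
W_by_gas = -6962 J.

W ≈ -6.96 kJ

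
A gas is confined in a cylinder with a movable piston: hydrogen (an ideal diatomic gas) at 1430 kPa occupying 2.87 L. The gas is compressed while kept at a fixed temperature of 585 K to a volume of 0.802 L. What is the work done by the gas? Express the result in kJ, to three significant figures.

W ≈ -5.23 kJ

Isothermal: W = nRT ln(V₂/V₁) = P₁V₁ ln(V₂/V₁).
P₁V₁ = (1430 kPa)(2.87 L) = 4104 J.
W = 4104 × ln(0.802/2.87) = 4104 × -1.275
W_by_gas = -5233 J.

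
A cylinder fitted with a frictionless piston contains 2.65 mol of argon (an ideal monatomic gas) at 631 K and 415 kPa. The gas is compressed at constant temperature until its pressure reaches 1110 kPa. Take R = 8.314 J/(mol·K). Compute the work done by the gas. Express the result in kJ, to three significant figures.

W ≈ -13.7 kJ

Isothermal process: W = nRT ln(V₂/V₁) = nRT ln(P₁/P₂).
W = (2.65)(8.314)(631) × ln(415/1110)
  = 13902 × ln(0.3739) = 13902 × -0.9838
W_by_gas = -13678 J.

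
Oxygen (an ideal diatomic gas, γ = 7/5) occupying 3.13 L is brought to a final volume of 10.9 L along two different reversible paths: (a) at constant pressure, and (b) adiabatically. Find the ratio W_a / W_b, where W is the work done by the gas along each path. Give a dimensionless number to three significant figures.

Path (a) isobaric: W = P₁(V₂ − V₁) → W_a/(P₁V₁) = 2.482.
Path (b) adiabatic: W = P₁V₁(1 − (V₁/V₂)^(γ−1))/(γ−1) → W_b/(P₁V₁) = 0.9823.
W_a / W_b = 2.482 / 0.9823 = 2.527.

W_a / W_b ≈ 2.53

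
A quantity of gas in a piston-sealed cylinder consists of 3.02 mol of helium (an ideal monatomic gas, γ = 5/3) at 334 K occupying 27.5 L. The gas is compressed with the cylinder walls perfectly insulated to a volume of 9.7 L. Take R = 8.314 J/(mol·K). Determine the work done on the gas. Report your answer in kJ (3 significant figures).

Adiabatic: TV^(γ−1) = const with γ = 5/3.
T₂ = T₁ (V₁/V₂)^(γ−1) = 334 × (27.5/9.7)^0.667 = 334 × 2.003 = 669 K.
W_by = nCᵥ(T₁ − T₂) = (3.02)(12.47)(334 − 669) = -12619 J.
Work on gas = −W_by = 12619 J.

W ≈ 12.6 kJ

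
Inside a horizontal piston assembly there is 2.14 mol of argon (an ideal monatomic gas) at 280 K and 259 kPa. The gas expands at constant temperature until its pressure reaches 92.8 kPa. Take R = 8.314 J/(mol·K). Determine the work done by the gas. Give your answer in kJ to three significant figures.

Isothermal process: W = nRT ln(V₂/V₁) = nRT ln(P₁/P₂).
W = (2.14)(8.314)(280) × ln(259/92.8)
  = 4982 × ln(2.791) = 4982 × 1.026
W_by_gas = 5113 J.

W ≈ 5.11 kJ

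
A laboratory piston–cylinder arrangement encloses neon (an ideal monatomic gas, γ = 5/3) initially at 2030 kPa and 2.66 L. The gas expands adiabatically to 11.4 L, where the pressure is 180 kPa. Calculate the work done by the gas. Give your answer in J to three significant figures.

Adiabatic: W = (P₁V₁ − P₂V₂)/(γ − 1) with γ = 5/3.
P₁V₁ = 5400 J, P₂V₂ = 2052 J.
W = (5400 − 2052) / 0.6667 = 5022 J.

W ≈ 5020 J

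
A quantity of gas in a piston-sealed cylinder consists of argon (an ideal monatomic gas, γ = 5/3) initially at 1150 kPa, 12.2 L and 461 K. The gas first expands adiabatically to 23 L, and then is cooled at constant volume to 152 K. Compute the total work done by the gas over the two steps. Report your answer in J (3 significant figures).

Step 1 (adiabatic): W = (P₁V₁ − P₂V₂)/(γ−1) = (14030 − 9193)/0.667 = 7255 J.
Step 2 (isochoric): W = 0 (constant volume).
W_total = 7255 + 0 = 7255 J.

W_total ≈ 7250 J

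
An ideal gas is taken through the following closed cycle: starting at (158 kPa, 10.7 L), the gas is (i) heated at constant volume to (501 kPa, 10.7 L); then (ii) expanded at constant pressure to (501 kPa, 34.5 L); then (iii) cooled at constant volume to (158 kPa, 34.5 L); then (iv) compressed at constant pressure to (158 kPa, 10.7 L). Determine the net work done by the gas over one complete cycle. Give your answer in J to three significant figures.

W_net ≈ 8160 J

Constant-volume legs do no work.
W(ii) = (501)(34.5 − 10.7) = 11924 J; W(iv) = (158)(10.7 − 34.5) = -3760 J.
W_net = 11924 − 3760 = 8163 J (the clockwise enclosed area).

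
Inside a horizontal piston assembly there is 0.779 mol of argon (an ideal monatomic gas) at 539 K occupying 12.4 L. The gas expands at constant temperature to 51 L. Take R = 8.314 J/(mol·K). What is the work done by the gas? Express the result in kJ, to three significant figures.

Isothermal: W = nRT ln(V₂/V₁).
W = (0.779)(8.314)(539) × ln(51/12.4)
  = 3491 × 1.414
W_by_gas = 4937 J.

W ≈ 4.94 kJ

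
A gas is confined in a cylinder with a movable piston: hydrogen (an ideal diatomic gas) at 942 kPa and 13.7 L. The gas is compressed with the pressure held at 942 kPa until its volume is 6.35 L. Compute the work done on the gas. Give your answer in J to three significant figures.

Isobaric: W = P ΔV.
W = (942 kPa)(6.35 − 13.7 L) = (942)(-7.35) = -6924 J.
Work on gas = −W_by = 6924 J.

W ≈ 6920 J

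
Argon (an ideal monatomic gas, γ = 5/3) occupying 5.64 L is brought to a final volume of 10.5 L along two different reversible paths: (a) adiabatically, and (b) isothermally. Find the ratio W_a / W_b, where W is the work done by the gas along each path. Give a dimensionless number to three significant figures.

W_a / W_b ≈ 0.819

Path (a) adiabatic: W = P₁V₁(1 − (V₁/V₂)^(γ−1))/(γ−1) → W_a/(P₁V₁) = 0.5088.
Path (b) isothermal: W = P₁V₁ ln(V₂/V₁) → W_b/(P₁V₁) = 0.6215.
W_a / W_b = 0.5088 / 0.6215 = 0.8187.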